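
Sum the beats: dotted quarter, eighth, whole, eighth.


Beat values:
  dotted quarter = 1.5 beats
  eighth = 0.5 beats
  whole = 4 beats
  eighth = 0.5 beats
Sum = 1.5 + 0.5 + 4 + 0.5
= 6.5 beats


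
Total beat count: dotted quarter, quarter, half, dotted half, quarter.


Step by step:
Beat values:
  dotted quarter = 1.5 beats
  quarter = 1 beat
  half = 2 beats
  dotted half = 3 beats
  quarter = 1 beat
Sum = 1.5 + 1 + 2 + 3 + 1
= 8.5 beats


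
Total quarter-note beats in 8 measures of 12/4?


Let's work it out.
Time signature 12/4: the bottom number 4 means the quarter note gets one count
The top number 12 means 12 quarter-note beats per measure
Total = 12 × 8 measures
= 96 quarter-note beats


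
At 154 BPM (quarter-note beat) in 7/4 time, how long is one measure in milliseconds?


Solution.
Quarter-note beat duration = 60000 / 154 ms
Beats per measure (7/4) = 7
One measure = 7 × 60000 / 154 = 420000 / 154 ms
= 2727.3 ms


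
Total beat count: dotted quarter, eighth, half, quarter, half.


Step by step:
Beat values:
  dotted quarter = 1.5 beats
  eighth = 0.5 beats
  half = 2 beats
  quarter = 1 beat
  half = 2 beats
Sum = 1.5 + 0.5 + 2 + 1 + 2
= 7 beats


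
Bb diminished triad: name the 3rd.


Diminished triad = root + minor 3rd (3 semitones) + diminished 5th (6 semitones)
A triad on Bb stacks thirds, so the chord tones use letter names B-D-F
Root: Bb
Minor 3rd above Bb: Db
Diminished 5th above Bb: Fb
The 3rd = Db


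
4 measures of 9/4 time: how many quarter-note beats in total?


Time signature 9/4: the bottom number 4 means the quarter note gets one count
The top number 9 means 9 quarter-note beats per measure
Total = 9 × 4 measures
= 36 quarter-note beats


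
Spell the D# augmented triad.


Step by step:
Augmented triad = root + major 3rd (4 semitones) + augmented 5th (8 semitones)
A triad on D# stacks thirds, so the chord tones use letter names D-F-A
Root: D#
Major 3rd above D#: F##
Augmented 5th above D#: A##
Chord = D# F## A##


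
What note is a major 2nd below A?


Solution.
A 2nd spans 2 letter names, so from A we land on G
A major 2nd = 2 semitones below A
Spell G at that pitch: G
= G


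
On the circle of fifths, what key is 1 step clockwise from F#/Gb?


Step by step:
Each clockwise step on the circle of fifths moves up a perfect 5th
From F#/Gb: F#/Gb → Db
= Db


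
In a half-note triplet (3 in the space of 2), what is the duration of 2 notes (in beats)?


Step by step:
Triplet: 3 notes occupy the space of 2 half notes
Space = 2 × 2 = 4 beats
Each triplet note = 4 / 3 = 4/3 beats
2 notes = 2 × 4/3 = 8/3
= 8/3 beats


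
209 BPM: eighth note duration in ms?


Let's work it out.
One quarter-note beat = 60000 / BPM = 60000 / 209 ms
Eighth note = 1/2 × quarter note
Duration = 1/2 × 60000 / 209 = 30000 / 209
= 143.5 ms


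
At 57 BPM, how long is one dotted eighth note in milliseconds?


Step by step:
One quarter-note beat = 60000 / BPM = 60000 / 57 ms
Dotted eighth note = 3/4 × quarter note
Duration = 3/4 × 60000 / 57 = 45000 / 57
= 789.5 ms


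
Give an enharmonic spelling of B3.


Enharmonic notes sound the same pitch but are spelled with different letter names
B and Cb name the same pitch class
Octave numbers change at C, so B3 = Cb4
= Cb4


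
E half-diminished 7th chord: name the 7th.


Step by step:
Half-diminished 7th chord = root + minor 3rd + diminished 5th + minor 7th
Seventh chords stack in thirds, so the letter names are E-G-B-D
Root: E
Minor 3rd above E: G
Diminished 5th above E: Bb
Minor 7th above E: D
The 7th = D


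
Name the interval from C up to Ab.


Let's work it out.
Letter names: C → A spans 6 letter names → a 6th
Semitones: C → Ab = 8 half-steps
A 6th of 8 semitones is a minor 6th
= minor 6th


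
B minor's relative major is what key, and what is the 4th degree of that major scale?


Solution.
The relative major shares the key signature and is a minor 3rd above the minor tonic
A minor 3rd above B is D
→ relative major of B minor is D major
D major scale: D E F# G A B C#
= D major; 4th degree = G


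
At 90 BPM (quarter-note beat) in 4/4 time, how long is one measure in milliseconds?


Reasoning:
Quarter-note beat duration = 60000 / 90 ms
Beats per measure (4/4) = 4
One measure = 4 × 60000 / 90 = 240000 / 90 ms
= 2666.7 ms


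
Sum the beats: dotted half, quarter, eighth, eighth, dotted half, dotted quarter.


Working:
Beat values:
  dotted half = 3 beats
  quarter = 1 beat
  eighth = 0.5 beats
  eighth = 0.5 beats
  dotted half = 3 beats
  dotted quarter = 1.5 beats
Sum = 3 + 1 + 0.5 + 0.5 + 3 + 1.5
= 9.5 beats


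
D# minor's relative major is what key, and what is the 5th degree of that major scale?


Let's work it out.
The relative major shares the key signature and is a minor 3rd above the minor tonic
A minor 3rd above D# is F#
→ relative major of D# minor is F# major
F# major scale: F# G# A# B C# D# E#
= F# major; 5th degree = C#


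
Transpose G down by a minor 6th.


Let's work it out.
minor 6th: 6 letter names, 8 semitones
Letter: G - 5 → B
Pitch: G - 8 semitones, spelled as a B → B
= B


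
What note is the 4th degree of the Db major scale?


Let's work it out.
Major scale pattern: W-W-H-W-W-W-H (2-2-1-2-2-2-1 semitones)
Starting from Db:
  Db + 2 semitones → Eb
  Eb + 2 semitones → F
  F + 1 semitone → Gb
  Gb + 2 semitones → Ab
  Ab + 2 semitones → Bb
  Bb + 2 semitones → C
  C + 1 semitone → Db
Scale: Db Eb F Gb Ab Bb C
Degree 4 = Gb


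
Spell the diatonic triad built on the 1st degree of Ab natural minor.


Ab natural minor scale: Ab Bb Cb Db Eb Fb Gb
Diatonic triad on degree 1 stacks scale notes 1, 3, 5: Ab Cb Eb
Ab→Cb = 3 semitones; Ab→Eb = 7 semitones → minor triad
= Ab Cb Eb (minor)


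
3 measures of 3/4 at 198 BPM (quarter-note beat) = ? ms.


Working:
Quarter-note beat duration = 60000 / 198 ms
Beats per measure (3/4) = 3
One measure = 3 × 60000 / 198 = 180000 / 198 ms
3 measures = 3 × 180000 / 198 = 540000 / 198
= 2727.3 ms


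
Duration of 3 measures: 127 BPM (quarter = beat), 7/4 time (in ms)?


Quarter-note beat duration = 60000 / 127 ms
Beats per measure (7/4) = 7
One measure = 7 × 60000 / 127 = 420000 / 127 ms
3 measures = 3 × 420000 / 127 = 1260000 / 127
= 9921.3 ms


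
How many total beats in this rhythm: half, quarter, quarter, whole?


Let's work it out.
Beat values:
  half = 2 beats
  quarter = 1 beat
  quarter = 1 beat
  whole = 4 beats
Sum = 2 + 1 + 1 + 4
= 8 beats


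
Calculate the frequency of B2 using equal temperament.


Reasoning:
f = 440 × 2^(n/12) where n = semitones from A4
B2: -22 semitones from A4
f = 440 × 2^(-22/12)
f = 123.47 Hz


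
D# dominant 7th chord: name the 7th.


Dominant 7th chord = root + major 3rd + perfect 5th + minor 7th
Seventh chords stack in thirds, so the letter names are D-F-A-C
Root: D#
Major 3rd above D#: F##
Perfect 5th above D#: A#
Minor 7th above D#: C#
The 7th = C#


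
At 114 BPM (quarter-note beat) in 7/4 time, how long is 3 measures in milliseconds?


Solution.
Quarter-note beat duration = 60000 / 114 ms
Beats per measure (7/4) = 7
One measure = 7 × 60000 / 114 = 420000 / 114 ms
3 measures = 3 × 420000 / 114 = 1260000 / 114
= 11052.6 ms


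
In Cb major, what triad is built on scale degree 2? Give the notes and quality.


Step by step:
Cb major scale: Cb Db Eb Fb Gb Ab Bb
Diatonic triad on degree 2 stacks scale notes 2, 4, 6: Db Fb Ab
Db→Fb = 3 semitones; Db→Ab = 7 semitones → minor triad
= Db Fb Ab (minor)


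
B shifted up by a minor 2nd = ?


Reasoning:
minor 2nd: 2 letter names, 1 semitones
Letter: B + 1 → C
Pitch: B + 1 semitones, spelled as a C → C
= C


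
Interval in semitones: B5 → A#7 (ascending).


Let's work it out.
Absolute semitone position = octave×12 + chromatic position
B5: 5×12 + 11 = 71
A#7: 7×12 + 10 = 94
Difference = 94 - 71 = 23
= 23 semitones


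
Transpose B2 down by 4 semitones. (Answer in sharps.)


B2: chromatic position 11 in octave 2 → absolute = 2×12 + 11 = 35
Transpose down 4: 35 - 4 = 31
31 = 2×12 + 7 → G in octave 2
Result = G2


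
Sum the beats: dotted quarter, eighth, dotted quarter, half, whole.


Step by step:
Beat values:
  dotted quarter = 1.5 beats
  eighth = 0.5 beats
  dotted quarter = 1.5 beats
  half = 2 beats
  whole = 4 beats
Sum = 1.5 + 0.5 + 1.5 + 2 + 4
= 9.5 beats


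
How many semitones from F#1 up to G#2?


Absolute semitone position = octave×12 + chromatic position
F#1: 1×12 + 6 = 18
G#2: 2×12 + 8 = 32
Difference = 32 - 18 = 14
= 14 semitones


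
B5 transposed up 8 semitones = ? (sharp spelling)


B5: chromatic position 11 in octave 5 → absolute = 5×12 + 11 = 71
Transpose up 8: 71 + 8 = 79
79 = 6×12 + 7 → G in octave 6
Result = G6


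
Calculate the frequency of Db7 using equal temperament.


f = 440 × 2^(n/12) where n = semitones from A4
Db7: 28 semitones from A4
f = 440 × 2^(28/12)
f = 2217.46 Hz


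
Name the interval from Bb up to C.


Working:
Letter names: B → C spans 2 letter names → a 2nd
Semitones: Bb → C = 2 half-steps
A 2nd of 2 semitones is a major 2nd
= major 2nd


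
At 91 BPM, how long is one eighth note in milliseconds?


Step by step:
One quarter-note beat = 60000 / BPM = 60000 / 91 ms
Eighth note = 1/2 × quarter note
Duration = 1/2 × 60000 / 91 = 30000 / 91
= 329.7 ms


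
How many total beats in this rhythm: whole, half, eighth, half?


Solution.
Beat values:
  whole = 4 beats
  half = 2 beats
  eighth = 0.5 beats
  half = 2 beats
Sum = 4 + 2 + 0.5 + 2
= 8.5 beats


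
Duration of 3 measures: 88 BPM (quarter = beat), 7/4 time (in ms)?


Reasoning:
Quarter-note beat duration = 60000 / 88 ms
Beats per measure (7/4) = 7
One measure = 7 × 60000 / 88 = 420000 / 88 ms
3 measures = 3 × 420000 / 88 = 1260000 / 88
= 14318.2 ms


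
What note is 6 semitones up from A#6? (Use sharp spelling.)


Solution.
A#6: chromatic position 10 in octave 6 → absolute = 6×12 + 10 = 82
Transpose up 6: 82 + 6 = 88
88 = 7×12 + 4 → E in octave 7
Result = E7


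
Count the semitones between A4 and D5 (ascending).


Let's work it out.
Absolute semitone position = octave×12 + chromatic position
A4: 4×12 + 9 = 57
D5: 5×12 + 2 = 62
Difference = 62 - 57 = 5
= 5 semitones


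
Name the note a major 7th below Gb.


Step by step:
A 7th spans 7 letter names, so from G we land on A
A major 7th = 11 semitones below Gb
Spell A at that pitch: Abb
= Abb


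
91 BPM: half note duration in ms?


Let's work it out.
One quarter-note beat = 60000 / BPM = 60000 / 91 ms
Half note = 2 × quarter note
Duration = 2 × 60000 / 91 = 120000 / 91
= 1318.7 ms


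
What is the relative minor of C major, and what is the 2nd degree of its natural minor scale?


Working:
The relative minor shares the major's key signature and starts on its 6th degree
6th degree = a major 6th above the tonic; a major 6th above C is A
→ relative minor of C major is A minor
A natural minor scale: A B C D E F G
= A minor; 2nd degree = B


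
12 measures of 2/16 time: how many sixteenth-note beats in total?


Reasoning:
Time signature 2/16: the bottom number 16 means the sixteenth note gets one count
The top number 2 means 2 sixteenth-note beats per measure
Total = 2 × 12 measures
= 24 sixteenth-note beats


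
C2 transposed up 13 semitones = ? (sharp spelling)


Working:
C2: chromatic position 0 in octave 2 → absolute = 2×12 + 0 = 24
Transpose up 13: 24 + 13 = 37
37 = 3×12 + 1 → C# in octave 3
Result = C#3


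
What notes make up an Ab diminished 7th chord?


Reasoning:
Diminished 7th chord = root + minor 3rd + diminished 5th + diminished 7th
Seventh chords stack in thirds, so the letter names are A-C-E-G
Root: Ab
Minor 3rd above Ab: Cb
Diminished 5th above Ab: Ebb
Diminished 7th above Ab: Gbb
Chord = Ab Cb Ebb Gbb


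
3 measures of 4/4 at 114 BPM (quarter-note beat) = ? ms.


Solution.
Quarter-note beat duration = 60000 / 114 ms
Beats per measure (4/4) = 4
One measure = 4 × 60000 / 114 = 240000 / 114 ms
3 measures = 3 × 240000 / 114 = 720000 / 114
= 6315.8 ms


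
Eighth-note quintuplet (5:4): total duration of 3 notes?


Let's work it out.
Quintuplet: 5 notes occupy the space of 4 eighth notes
Space = 4 × 1/2 = 2 beats
Each quintuplet note = 2 / 5 = 2/5 beats
3 notes = 3 × 2/5 = 6/5
= 6/5 beats


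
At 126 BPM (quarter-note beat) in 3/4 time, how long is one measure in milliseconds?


Solution.
Quarter-note beat duration = 60000 / 126 ms
Beats per measure (3/4) = 3
One measure = 3 × 60000 / 126 = 180000 / 126 ms
= 1428.6 ms


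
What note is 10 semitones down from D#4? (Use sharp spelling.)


Reasoning:
D#4: chromatic position 3 in octave 4 → absolute = 4×12 + 3 = 51
Transpose down 10: 51 - 10 = 41
41 = 3×12 + 5 → F in octave 3
Result = F3


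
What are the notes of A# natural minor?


Natural minor scale pattern: W-H-W-W-H-W-W (2-1-2-2-1-2-2 semitones)
Starting from A#:
  A# + 2 semitones → B#
  B# + 1 semitone → C#
  C# + 2 semitones → D#
  D# + 2 semitones → E#
  E# + 1 semitone → F#
  F# + 2 semitones → G#
  G# + 2 semitones → A#
Scale = A# B# C# D# E# F# G#


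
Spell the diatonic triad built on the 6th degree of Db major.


Reasoning:
Db major scale: Db Eb F Gb Ab Bb C
Diatonic triad on degree 6 stacks scale notes 6, 1, 3: Bb Db F
Bb→Db = 3 semitones; Bb→F = 7 semitones → minor triad
= Bb Db F (minor)


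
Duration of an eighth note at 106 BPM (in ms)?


One quarter-note beat = 60000 / BPM = 60000 / 106 ms
Eighth note = 1/2 × quarter note
Duration = 1/2 × 60000 / 106 = 30000 / 106
= 283.0 ms


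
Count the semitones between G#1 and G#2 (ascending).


Absolute semitone position = octave×12 + chromatic position
G#1: 1×12 + 8 = 20
G#2: 2×12 + 8 = 32
Difference = 32 - 20 = 12
= 12 semitones


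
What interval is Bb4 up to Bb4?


Step by step:
Letter names: B → B spans 1 letter name → a unison
Semitones: Bb4 → Bb4 = 0 half-steps
A unison of 0 semitones is a perfect unison
= perfect unison


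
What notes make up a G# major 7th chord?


Major 7th chord = root + major 3rd + perfect 5th + major 7th
Seventh chords stack in thirds, so the letter names are G-B-D-F
Root: G#
Major 3rd above G#: B#
Perfect 5th above G#: D#
Major 7th above G#: F##
Chord = G# B# D# F##


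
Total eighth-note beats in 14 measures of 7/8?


Time signature 7/8: the bottom number 8 means the eighth note gets one count
The top number 7 means 7 eighth-note beats per measure
Total = 7 × 14 measures
= 98 eighth-note beats


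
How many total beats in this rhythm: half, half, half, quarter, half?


Solution.
Beat values:
  half = 2 beats
  half = 2 beats
  half = 2 beats
  quarter = 1 beat
  half = 2 beats
Sum = 2 + 2 + 2 + 1 + 2
= 9 beats


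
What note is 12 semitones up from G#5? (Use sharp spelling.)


Let's work it out.
G#5: chromatic position 8 in octave 5 → absolute = 5×12 + 8 = 68
Transpose up 12: 68 + 12 = 80
80 = 6×12 + 8 → G# in octave 6
Result = G#6


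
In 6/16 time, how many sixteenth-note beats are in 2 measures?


Reasoning:
Time signature 6/16: the bottom number 16 means the sixteenth note gets one count
The top number 6 means 6 sixteenth-note beats per measure
Total = 6 × 2 measures
= 12 sixteenth-note beats


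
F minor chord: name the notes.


Let's work it out.
Minor triad = root + minor 3rd (3 semitones) + perfect 5th (7 semitones)
A triad on F stacks thirds, so the chord tones use letter names F-A-C
Root: F
Minor 3rd above F: Ab
Perfect 5th above F: C
Chord = F Ab C


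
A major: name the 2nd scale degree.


Major scale pattern: W-W-H-W-W-W-H (2-2-1-2-2-2-1 semitones)
Starting from A:
  A + 2 semitones → B
  B + 2 semitones → C#
  C# + 1 semitone → D
  D + 2 semitones → E
  E + 2 semitones → F#
  F# + 2 semitones → G#
  G# + 1 semitone → A
Scale: A B C# D E F# G#
Degree 2 = B


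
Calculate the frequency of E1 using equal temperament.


Solution.
f = 440 × 2^(n/12) where n = semitones from A4
E1: -41 semitones from A4
f = 440 × 2^(-41/12)
f = 41.20 Hz


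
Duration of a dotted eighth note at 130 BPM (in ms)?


Reasoning:
One quarter-note beat = 60000 / BPM = 60000 / 130 ms
Dotted eighth note = 3/4 × quarter note
Duration = 3/4 × 60000 / 130 = 45000 / 130
= 346.2 ms


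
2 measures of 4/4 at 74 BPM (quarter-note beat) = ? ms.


Step by step:
Quarter-note beat duration = 60000 / 74 ms
Beats per measure (4/4) = 4
One measure = 4 × 60000 / 74 = 240000 / 74 ms
2 measures = 2 × 240000 / 74 = 480000 / 74
= 6486.5 ms


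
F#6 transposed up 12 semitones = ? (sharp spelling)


F#6: chromatic position 6 in octave 6 → absolute = 6×12 + 6 = 78
Transpose up 12: 78 + 12 = 90
90 = 7×12 + 6 → F# in octave 7
Result = F#7


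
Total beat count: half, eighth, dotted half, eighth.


Solution.
Beat values:
  half = 2 beats
  eighth = 0.5 beats
  dotted half = 3 beats
  eighth = 0.5 beats
Sum = 2 + 0.5 + 3 + 0.5
= 6 beats


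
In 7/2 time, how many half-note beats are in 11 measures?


Reasoning:
Time signature 7/2: the bottom number 2 means the half note gets one count
The top number 7 means 7 half-note beats per measure
Total = 7 × 11 measures
= 77 half-note beats


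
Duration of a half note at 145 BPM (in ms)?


Solution.
One quarter-note beat = 60000 / BPM = 60000 / 145 ms
Half note = 2 × quarter note
Duration = 2 × 60000 / 145 = 120000 / 145
= 827.6 ms


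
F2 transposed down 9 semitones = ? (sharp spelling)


F2: chromatic position 5 in octave 2 → absolute = 2×12 + 5 = 29
Transpose down 9: 29 - 9 = 20
20 = 1×12 + 8 → G# in octave 1
Result = G#1


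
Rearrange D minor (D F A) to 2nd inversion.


Working:
Root position: D F A
2nd inversion: move root and 3rd up an octave
Bass note: A
Notes (bottom to top) = A D F


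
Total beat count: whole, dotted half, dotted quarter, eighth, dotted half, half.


Working:
Beat values:
  whole = 4 beats
  dotted half = 3 beats
  dotted quarter = 1.5 beats
  eighth = 0.5 beats
  dotted half = 3 beats
  half = 2 beats
Sum = 4 + 3 + 1.5 + 0.5 + 3 + 2
= 14 beats


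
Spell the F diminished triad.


Step by step:
Diminished triad = root + minor 3rd (3 semitones) + diminished 5th (6 semitones)
A triad on F stacks thirds, so the chord tones use letter names F-A-C
Root: F
Minor 3rd above F: Ab
Diminished 5th above F: Cb
Chord = F Ab Cb


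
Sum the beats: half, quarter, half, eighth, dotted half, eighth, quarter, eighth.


Working:
Beat values:
  half = 2 beats
  quarter = 1 beat
  half = 2 beats
  eighth = 0.5 beats
  dotted half = 3 beats
  eighth = 0.5 beats
  quarter = 1 beat
  eighth = 0.5 beats
Sum = 2 + 1 + 2 + 0.5 + 3 + 0.5 + 1 + 0.5
= 10.5 beats


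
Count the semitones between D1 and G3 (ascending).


Let's work it out.
Absolute semitone position = octave×12 + chromatic position
D1: 1×12 + 2 = 14
G3: 3×12 + 7 = 43
Difference = 43 - 14 = 29
= 29 semitones


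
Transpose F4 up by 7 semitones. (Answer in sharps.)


Solution.
F4: chromatic position 5 in octave 4 → absolute = 4×12 + 5 = 53
Transpose up 7: 53 + 7 = 60
60 = 5×12 + 0 → C in octave 5
Result = C5


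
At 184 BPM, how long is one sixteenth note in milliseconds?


One quarter-note beat = 60000 / BPM = 60000 / 184 ms
Sixteenth note = 1/4 × quarter note
Duration = 1/4 × 60000 / 184 = 15000 / 184
= 81.5 ms


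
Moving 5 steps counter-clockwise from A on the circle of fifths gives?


Step by step:
Each counter-clockwise step moves down a perfect 5th (= up a perfect 4th)
From A: A → D → G → C → F → Bb
= Bb


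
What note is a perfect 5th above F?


Solution.
A 5th spans 5 letter names, so from F we land on C
A perfect 5th = 7 semitones above F
Spell C at that pitch: C
= C


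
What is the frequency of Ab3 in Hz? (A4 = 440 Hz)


Let's work it out.
f = 440 × 2^(n/12) where n = semitones from A4
Ab3: -13 semitones from A4
f = 440 × 2^(-13/12)
f = 207.65 Hz


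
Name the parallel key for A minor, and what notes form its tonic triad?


Let's work it out.
Parallel keys share the same tonic but differ in mode
A minor → parallel is A major
Tonic triad of A major = A C# E
= A major; triad = A C# E


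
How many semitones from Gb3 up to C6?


Step by step:
Absolute semitone position = octave×12 + chromatic position
Gb3: 3×12 + 6 = 42
C6: 6×12 + 0 = 72
Difference = 72 - 42 = 30
= 30 semitones


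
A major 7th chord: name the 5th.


Solution.
Major 7th chord = root + major 3rd + perfect 5th + major 7th
Seventh chords stack in thirds, so the letter names are A-C-E-G
Root: A
Major 3rd above A: C#
Perfect 5th above A: E
Major 7th above A: G#
The 5th = E


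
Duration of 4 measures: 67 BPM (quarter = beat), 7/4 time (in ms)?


Let's work it out.
Quarter-note beat duration = 60000 / 67 ms
Beats per measure (7/4) = 7
One measure = 7 × 60000 / 67 = 420000 / 67 ms
4 measures = 4 × 420000 / 67 = 1680000 / 67
= 25074.6 ms


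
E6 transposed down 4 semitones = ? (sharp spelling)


Working:
E6: chromatic position 4 in octave 6 → absolute = 6×12 + 4 = 76
Transpose down 4: 76 - 4 = 72
72 = 6×12 + 0 → C in octave 6
Result = C6


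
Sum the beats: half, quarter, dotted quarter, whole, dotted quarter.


Step by step:
Beat values:
  half = 2 beats
  quarter = 1 beat
  dotted quarter = 1.5 beats
  whole = 4 beats
  dotted quarter = 1.5 beats
Sum = 2 + 1 + 1.5 + 4 + 1.5
= 10 beats


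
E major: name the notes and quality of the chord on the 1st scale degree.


Solution.
E major scale: E F# G# A B C# D#
Diatonic triad on degree 1 stacks scale notes 1, 3, 5: E G# B
E→G# = 4 semitones; E→B = 7 semitones → major triad
= E G# B (major)


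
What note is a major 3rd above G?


Reasoning:
A 3rd spans 3 letter names, so from G we land on B
A major 3rd = 4 semitones above G
Spell B at that pitch: B
= B


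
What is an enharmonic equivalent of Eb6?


Let's work it out.
Enharmonic notes sound the same pitch but are spelled with different letter names
Eb and D# name the same pitch class
= D#6


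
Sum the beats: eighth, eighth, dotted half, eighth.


Reasoning:
Beat values:
  eighth = 0.5 beats
  eighth = 0.5 beats
  dotted half = 3 beats
  eighth = 0.5 beats
Sum = 0.5 + 0.5 + 3 + 0.5
= 4.5 beats


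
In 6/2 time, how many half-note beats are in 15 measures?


Let's work it out.
Time signature 6/2: the bottom number 2 means the half note gets one count
The top number 6 means 6 half-note beats per measure
Total = 6 × 15 measures
= 90 half-note beats


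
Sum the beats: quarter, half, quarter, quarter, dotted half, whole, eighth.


Working:
Beat values:
  quarter = 1 beat
  half = 2 beats
  quarter = 1 beat
  quarter = 1 beat
  dotted half = 3 beats
  whole = 4 beats
  eighth = 0.5 beats
Sum = 1 + 2 + 1 + 1 + 3 + 4 + 0.5
= 12.5 beats


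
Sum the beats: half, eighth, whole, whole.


Solution.
Beat values:
  half = 2 beats
  eighth = 0.5 beats
  whole = 4 beats
  whole = 4 beats
Sum = 2 + 0.5 + 4 + 4
= 10.5 beats


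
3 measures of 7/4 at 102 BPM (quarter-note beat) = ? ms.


Solution.
Quarter-note beat duration = 60000 / 102 ms
Beats per measure (7/4) = 7
One measure = 7 × 60000 / 102 = 420000 / 102 ms
3 measures = 3 × 420000 / 102 = 1260000 / 102
= 12352.9 ms


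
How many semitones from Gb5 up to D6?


Working:
Absolute semitone position = octave×12 + chromatic position
Gb5: 5×12 + 6 = 66
D6: 6×12 + 2 = 74
Difference = 74 - 66 = 8
= 8 semitones


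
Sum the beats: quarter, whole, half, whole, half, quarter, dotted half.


Reasoning:
Beat values:
  quarter = 1 beat
  whole = 4 beats
  half = 2 beats
  whole = 4 beats
  half = 2 beats
  quarter = 1 beat
  dotted half = 3 beats
Sum = 1 + 4 + 2 + 4 + 2 + 1 + 3
= 17 beats


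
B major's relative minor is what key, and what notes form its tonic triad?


Reasoning:
The relative minor shares the major's key signature and starts on its 6th degree
6th degree = a major 6th above the tonic; a major 6th above B is G#
→ relative minor of B major is G# minor
Tonic triad of G# minor = root + minor 3rd + perfect 5th = G# B D#
= G# minor; triad = G# B D#


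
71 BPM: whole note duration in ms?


Reasoning:
One quarter-note beat = 60000 / BPM = 60000 / 71 ms
Whole note = 4 × quarter note
Duration = 4 × 60000 / 71 = 240000 / 71
= 3380.3 ms


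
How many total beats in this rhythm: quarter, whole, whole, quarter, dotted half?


Beat values:
  quarter = 1 beat
  whole = 4 beats
  whole = 4 beats
  quarter = 1 beat
  dotted half = 3 beats
Sum = 1 + 4 + 4 + 1 + 3
= 13 beats


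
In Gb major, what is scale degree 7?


Major scale pattern: W-W-H-W-W-W-H (2-2-1-2-2-2-1 semitones)
Starting from Gb:
  Gb + 2 semitones → Ab
  Ab + 2 semitones → Bb
  Bb + 1 semitone → Cb
  Cb + 2 semitones → Db
  Db + 2 semitones → Eb
  Eb + 2 semitones → F
  F + 1 semitone → Gb
Scale: Gb Ab Bb Cb Db Eb F
Degree 7 = F


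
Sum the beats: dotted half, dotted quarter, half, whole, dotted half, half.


Let's work it out.
Beat values:
  dotted half = 3 beats
  dotted quarter = 1.5 beats
  half = 2 beats
  whole = 4 beats
  dotted half = 3 beats
  half = 2 beats
Sum = 3 + 1.5 + 2 + 4 + 3 + 2
= 15.5 beats


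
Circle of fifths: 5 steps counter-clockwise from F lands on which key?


Working:
Each counter-clockwise step moves down a perfect 5th (= up a perfect 4th)
From F: F → Bb → Eb → Ab → Db → F#/Gb
= F#/Gb


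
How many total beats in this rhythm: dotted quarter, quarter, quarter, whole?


Beat values:
  dotted quarter = 1.5 beats
  quarter = 1 beat
  quarter = 1 beat
  whole = 4 beats
Sum = 1.5 + 1 + 1 + 4
= 7.5 beats


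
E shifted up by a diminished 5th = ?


Reasoning:
diminished 5th: 5 letter names, 6 semitones
Letter: E + 4 → B
Pitch: E + 6 semitones, spelled as a B → Bb
= Bb


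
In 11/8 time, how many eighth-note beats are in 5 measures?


Reasoning:
Time signature 11/8: the bottom number 8 means the eighth note gets one count
The top number 11 means 11 eighth-note beats per measure
Total = 11 × 5 measures
= 55 eighth-note beats


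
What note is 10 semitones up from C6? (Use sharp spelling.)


C6: chromatic position 0 in octave 6 → absolute = 6×12 + 0 = 72
Transpose up 10: 72 + 10 = 82
82 = 6×12 + 10 → A# in octave 6
Result = A#6


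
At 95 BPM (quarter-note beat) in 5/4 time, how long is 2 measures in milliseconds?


Quarter-note beat duration = 60000 / 95 ms
Beats per measure (5/4) = 5
One measure = 5 × 60000 / 95 = 300000 / 95 ms
2 measures = 2 × 300000 / 95 = 600000 / 95
= 6315.8 ms


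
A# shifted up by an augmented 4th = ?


Let's work it out.
augmented 4th: 4 letter names, 6 semitones
Letter: A + 3 → D
Pitch: A# + 6 semitones, spelled as a D → D##
= D##


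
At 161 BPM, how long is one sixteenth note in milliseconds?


One quarter-note beat = 60000 / BPM = 60000 / 161 ms
Sixteenth note = 1/4 × quarter note
Duration = 1/4 × 60000 / 161 = 15000 / 161
= 93.2 ms


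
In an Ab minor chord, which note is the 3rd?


Working:
Minor triad = root + minor 3rd (3 semitones) + perfect 5th (7 semitones)
A triad on Ab stacks thirds, so the chord tones use letter names A-C-E
Root: Ab
Minor 3rd above Ab: Cb
Perfect 5th above Ab: Eb
The 3rd = Cb


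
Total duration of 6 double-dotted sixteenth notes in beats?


Base sixteenth note = 1/4 beats
Dot 1 adds half the previous value: +1/8
Dot 2 adds half the previous value: +1/16
One double-dotted sixteenth = 1/4 + 1/8 + 1/16 = 7/16
6 of them = 6 × 7/16 = 21/8
= 21/8 beats


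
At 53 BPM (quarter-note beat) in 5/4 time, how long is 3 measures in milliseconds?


Working:
Quarter-note beat duration = 60000 / 53 ms
Beats per measure (5/4) = 5
One measure = 5 × 60000 / 53 = 300000 / 53 ms
3 measures = 3 × 300000 / 53 = 900000 / 53
= 16981.1 ms


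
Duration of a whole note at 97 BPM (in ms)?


Solution.
One quarter-note beat = 60000 / BPM = 60000 / 97 ms
Whole note = 4 × quarter note
Duration = 4 × 60000 / 97 = 240000 / 97
= 2474.2 ms


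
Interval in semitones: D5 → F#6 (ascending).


Working:
Absolute semitone position = octave×12 + chromatic position
D5: 5×12 + 2 = 62
F#6: 6×12 + 6 = 78
Difference = 78 - 62 = 16
= 16 semitones


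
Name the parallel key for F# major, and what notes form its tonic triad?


Working:
Parallel keys share the same tonic but differ in mode
F# major → parallel is F# minor
Tonic triad of F# minor = F# A C#
= F# minor; triad = F# A C#


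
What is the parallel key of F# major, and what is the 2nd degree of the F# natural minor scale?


Parallel keys share the same tonic but differ in mode
F# major → parallel is F# minor
F# natural minor scale: F# G# A B C# D E
= F# minor; 2nd degree = G#


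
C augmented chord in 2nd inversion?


Root position: C E G#
2nd inversion: move root and 3rd up an octave
Bass note: G#
Notes (bottom to top) = G# C E


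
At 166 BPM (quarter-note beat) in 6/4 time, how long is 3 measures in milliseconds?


Reasoning:
Quarter-note beat duration = 60000 / 166 ms
Beats per measure (6/4) = 6
One measure = 6 × 60000 / 166 = 360000 / 166 ms
3 measures = 3 × 360000 / 166 = 1080000 / 166
= 6506.0 ms


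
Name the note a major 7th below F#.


Step by step:
A 7th spans 7 letter names, so from F we land on G
A major 7th = 11 semitones below F#
Spell G at that pitch: G
= G


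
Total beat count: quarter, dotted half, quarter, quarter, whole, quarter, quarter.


Reasoning:
Beat values:
  quarter = 1 beat
  dotted half = 3 beats
  quarter = 1 beat
  quarter = 1 beat
  whole = 4 beats
  quarter = 1 beat
  quarter = 1 beat
Sum = 1 + 3 + 1 + 1 + 4 + 1 + 1
= 12 beats


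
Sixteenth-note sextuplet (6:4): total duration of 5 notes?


Let's work it out.
Sextuplet: 6 notes occupy the space of 4 sixteenth notes
Space = 4 × 1/4 = 1 beat
Each sextuplet note = 1 / 6 = 1/6 beats
5 notes = 5 × 1/6 = 5/6
= 5/6 beats


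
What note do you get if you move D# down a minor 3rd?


Step by step:
minor 3rd: 3 letter names, 3 semitones
Letter: D - 2 → B
Pitch: D# - 3 semitones, spelled as a B → B#
= B#


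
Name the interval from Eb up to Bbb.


Letter names: E → B spans 5 letter names → a 5th
Semitones: Eb → Bbb = 6 half-steps
A 5th of 6 semitones is a diminished 5th
= diminished 5th


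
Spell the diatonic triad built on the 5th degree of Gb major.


Step by step:
Gb major scale: Gb Ab Bb Cb Db Eb F
Diatonic triad on degree 5 stacks scale notes 5, 7, 2: Db F Ab
Db→F = 4 semitones; Db→Ab = 7 semitones → major triad
= Db F Ab (major)


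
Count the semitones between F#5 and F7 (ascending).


Working:
Absolute semitone position = octave×12 + chromatic position
F#5: 5×12 + 6 = 66
F7: 7×12 + 5 = 89
Difference = 89 - 66 = 23
= 23 semitones


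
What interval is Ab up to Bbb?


Step by step:
Letter names: A → B spans 2 letter names → a 2nd
Semitones: Ab → Bbb = 1 half-step
A 2nd of 1 semitone is a minor 2nd
= minor 2nd


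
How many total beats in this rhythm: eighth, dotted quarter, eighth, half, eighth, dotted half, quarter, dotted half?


Working:
Beat values:
  eighth = 0.5 beats
  dotted quarter = 1.5 beats
  eighth = 0.5 beats
  half = 2 beats
  eighth = 0.5 beats
  dotted half = 3 beats
  quarter = 1 beat
  dotted half = 3 beats
Sum = 0.5 + 1.5 + 0.5 + 2 + 0.5 + 3 + 1 + 3
= 12 beats


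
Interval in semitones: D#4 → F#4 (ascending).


Solution.
Absolute semitone position = octave×12 + chromatic position
D#4: 4×12 + 3 = 51
F#4: 4×12 + 6 = 54
Difference = 54 - 51 = 3
= 3 semitones


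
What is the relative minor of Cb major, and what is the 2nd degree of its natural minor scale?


Reasoning:
The relative minor shares the major's key signature and starts on its 6th degree
6th degree = a major 6th above the tonic; a major 6th above Cb is Ab
→ relative minor of Cb major is Ab minor
Ab natural minor scale: Ab Bb Cb Db Eb Fb Gb
= Ab minor; 2nd degree = Bb


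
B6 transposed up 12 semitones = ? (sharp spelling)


Reasoning:
B6: chromatic position 11 in octave 6 → absolute = 6×12 + 11 = 83
Transpose up 12: 83 + 12 = 95
95 = 7×12 + 11 → B in octave 7
Result = B7


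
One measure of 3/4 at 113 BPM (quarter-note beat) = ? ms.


Working:
Quarter-note beat duration = 60000 / 113 ms
Beats per measure (3/4) = 3
One measure = 3 × 60000 / 113 = 180000 / 113 ms
= 1592.9 ms


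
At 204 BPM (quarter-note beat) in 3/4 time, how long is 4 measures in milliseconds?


Reasoning:
Quarter-note beat duration = 60000 / 204 ms
Beats per measure (3/4) = 3
One measure = 3 × 60000 / 204 = 180000 / 204 ms
4 measures = 4 × 180000 / 204 = 720000 / 204
= 3529.4 ms


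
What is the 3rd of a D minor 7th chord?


Minor 7th chord = root + minor 3rd + perfect 5th + minor 7th
Seventh chords stack in thirds, so the letter names are D-F-A-C
Root: D
Minor 3rd above D: F
Perfect 5th above D: A
Minor 7th above D: C
The 3rd = F


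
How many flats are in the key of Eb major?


Reasoning:
Flat major keys: C(0), F(1), Bb(2), Eb(3), Ab(4), Db(5), Gb(6), Cb(7)
Eb major has 3 flats
Order of flats: Bb Eb Ab Db Gb Cb Fb → first 3: Bb, Eb, Ab
= 3 flats


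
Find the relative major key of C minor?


Let's work it out.
The relative major shares the key signature and is a minor 3rd above the minor tonic
A minor 3rd above C is Eb
→ relative major of C minor is Eb major
= Eb major


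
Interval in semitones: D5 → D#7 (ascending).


Step by step:
Absolute semitone position = octave×12 + chromatic position
D5: 5×12 + 2 = 62
D#7: 7×12 + 3 = 87
Difference = 87 - 62 = 25
= 25 semitones


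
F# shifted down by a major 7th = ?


Let's work it out.
major 7th: 7 letter names, 11 semitones
Letter: F - 6 → G
Pitch: F# - 11 semitones, spelled as a G → G
= G


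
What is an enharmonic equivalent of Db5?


Step by step:
Enharmonic notes sound the same pitch but are spelled with different letter names
Db and C# name the same pitch class
= C#5


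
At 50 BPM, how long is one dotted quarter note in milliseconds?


One quarter-note beat = 60000 / BPM = 60000 / 50 ms
Dotted quarter note = 3/2 × quarter note
Duration = 3/2 × 60000 / 50 = 90000 / 50
= 1800.0 ms


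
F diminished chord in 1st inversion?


Reasoning:
Root position: F Ab Cb
1st inversion: move root up an octave
Bass note: Ab
Notes (bottom to top) = Ab Cb F


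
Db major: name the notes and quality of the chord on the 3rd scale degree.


Solution.
Db major scale: Db Eb F Gb Ab Bb C
Diatonic triad on degree 3 stacks scale notes 3, 5, 7: F Ab C
F→Ab = 3 semitones; F→C = 7 semitones → minor triad
= F Ab C (minor)


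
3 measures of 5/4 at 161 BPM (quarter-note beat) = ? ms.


Reasoning:
Quarter-note beat duration = 60000 / 161 ms
Beats per measure (5/4) = 5
One measure = 5 × 60000 / 161 = 300000 / 161 ms
3 measures = 3 × 300000 / 161 = 900000 / 161
= 5590.1 ms


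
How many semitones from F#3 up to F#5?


Let's work it out.
Absolute semitone position = octave×12 + chromatic position
F#3: 3×12 + 6 = 42
F#5: 5×12 + 6 = 66
Difference = 66 - 42 = 24
= 24 semitones


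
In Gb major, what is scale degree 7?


Working:
Major scale pattern: W-W-H-W-W-W-H (2-2-1-2-2-2-1 semitones)
Starting from Gb:
  Gb + 2 semitones → Ab
  Ab + 2 semitones → Bb
  Bb + 1 semitone → Cb
  Cb + 2 semitones → Db
  Db + 2 semitones → Eb
  Eb + 2 semitones → F
  F + 1 semitone → Gb
Scale: Gb Ab Bb Cb Db Eb F
Degree 7 = F


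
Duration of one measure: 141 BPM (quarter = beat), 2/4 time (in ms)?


Quarter-note beat duration = 60000 / 141 ms
Beats per measure (2/4) = 2
One measure = 2 × 60000 / 141 = 120000 / 141 ms
= 851.1 ms


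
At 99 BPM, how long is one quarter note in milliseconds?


Step by step:
One quarter-note beat = 60000 / BPM = 60000 / 99 ms
Duration = 60000 / 99
= 606.1 ms


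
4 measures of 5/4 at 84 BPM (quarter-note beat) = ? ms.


Step by step:
Quarter-note beat duration = 60000 / 84 ms
Beats per measure (5/4) = 5
One measure = 5 × 60000 / 84 = 300000 / 84 ms
4 measures = 4 × 300000 / 84 = 1200000 / 84
= 14285.7 ms


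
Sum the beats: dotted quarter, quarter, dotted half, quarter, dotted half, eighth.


Beat values:
  dotted quarter = 1.5 beats
  quarter = 1 beat
  dotted half = 3 beats
  quarter = 1 beat
  dotted half = 3 beats
  eighth = 0.5 beats
Sum = 1.5 + 1 + 3 + 1 + 3 + 0.5
= 10 beats


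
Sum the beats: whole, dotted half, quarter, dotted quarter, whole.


Beat values:
  whole = 4 beats
  dotted half = 3 beats
  quarter = 1 beat
  dotted quarter = 1.5 beats
  whole = 4 beats
Sum = 4 + 3 + 1 + 1.5 + 4
= 13.5 beats


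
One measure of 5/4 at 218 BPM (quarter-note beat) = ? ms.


Quarter-note beat duration = 60000 / 218 ms
Beats per measure (5/4) = 5
One measure = 5 × 60000 / 218 = 300000 / 218 ms
= 1376.1 ms


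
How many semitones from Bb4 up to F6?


Step by step:
Absolute semitone position = octave×12 + chromatic position
Bb4: 4×12 + 10 = 58
F6: 6×12 + 5 = 77
Difference = 77 - 58 = 19
= 19 semitones


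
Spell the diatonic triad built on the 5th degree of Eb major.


Reasoning:
Eb major scale: Eb F G Ab Bb C D
Diatonic triad on degree 5 stacks scale notes 5, 7, 2: Bb D F
Bb→D = 4 semitones; Bb→F = 7 semitones → major triad
= Bb D F (major)


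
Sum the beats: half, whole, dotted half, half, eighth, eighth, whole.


Working:
Beat values:
  half = 2 beats
  whole = 4 beats
  dotted half = 3 beats
  half = 2 beats
  eighth = 0.5 beats
  eighth = 0.5 beats
  whole = 4 beats
Sum = 2 + 4 + 3 + 2 + 0.5 + 0.5 + 4
= 16 beats


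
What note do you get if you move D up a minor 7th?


Let's work it out.
minor 7th: 7 letter names, 10 semitones
Letter: D + 6 → C
Pitch: D + 10 semitones, spelled as a C → C
= C


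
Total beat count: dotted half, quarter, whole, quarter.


Solution.
Beat values:
  dotted half = 3 beats
  quarter = 1 beat
  whole = 4 beats
  quarter = 1 beat
Sum = 3 + 1 + 4 + 1
= 9 beats


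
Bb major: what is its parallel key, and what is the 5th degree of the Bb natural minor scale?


Parallel keys share the same tonic but differ in mode
Bb major → parallel is Bb minor
Bb natural minor scale: Bb C Db Eb F Gb Ab
= Bb minor; 5th degree = F


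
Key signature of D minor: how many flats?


Let's work it out.
Flat minor keys: A(0), D(1), G(2), C(3), F(4), Bb(5), Eb(6), Ab(7)
D minor has 1 flat
Order of flats: Bb Eb Ab Db Gb Cb Fb → first 1: Bb
= 1 flat


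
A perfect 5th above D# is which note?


Reasoning:
A 5th spans 5 letter names, so from D we land on A
A perfect 5th = 7 semitones above D#
Spell A at that pitch: A#
= A#


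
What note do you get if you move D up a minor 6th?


Working:
minor 6th: 6 letter names, 8 semitones
Letter: D + 5 → B
Pitch: D + 8 semitones, spelled as a B → Bb
= Bb


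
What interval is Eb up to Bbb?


Let's work it out.
Letter names: E → B spans 5 letter names → a 5th
Semitones: Eb → Bbb = 6 half-steps
A 5th of 6 semitones is a diminished 5th
= diminished 5th


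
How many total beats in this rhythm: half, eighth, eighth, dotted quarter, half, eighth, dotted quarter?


Working:
Beat values:
  half = 2 beats
  eighth = 0.5 beats
  eighth = 0.5 beats
  dotted quarter = 1.5 beats
  half = 2 beats
  eighth = 0.5 beats
  dotted quarter = 1.5 beats
Sum = 2 + 0.5 + 0.5 + 1.5 + 2 + 0.5 + 1.5
= 8.5 beats


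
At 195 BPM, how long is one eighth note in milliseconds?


One quarter-note beat = 60000 / BPM = 60000 / 195 ms
Eighth note = 1/2 × quarter note
Duration = 1/2 × 60000 / 195 = 30000 / 195
= 153.8 ms
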